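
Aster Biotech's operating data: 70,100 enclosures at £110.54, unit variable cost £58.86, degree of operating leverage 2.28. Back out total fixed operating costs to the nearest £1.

Total contribution margin = 70,100 × £51.68 = £3,622,768.00.
DOL = contribution / EBIT, so EBIT = £3,622,768.00 / 2.28 = £1,588,933.33.
Fixed costs = CM − EBIT = £3,622,768.00 − £1,588,933.33 = £2,033,835.

£2,033,835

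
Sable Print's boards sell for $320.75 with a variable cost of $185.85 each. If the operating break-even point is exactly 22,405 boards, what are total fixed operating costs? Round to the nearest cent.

$3,022,434.50

Each unit contributes $320.75 − $185.85 = $134.90.
Since BE = FC / CM, FC = 22,405 × $134.90 = $3,022,434.50.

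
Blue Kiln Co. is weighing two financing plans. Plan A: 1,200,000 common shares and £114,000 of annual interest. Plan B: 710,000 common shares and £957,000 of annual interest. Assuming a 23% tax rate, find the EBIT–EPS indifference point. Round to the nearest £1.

Set EPS_A = EPS_B: (EBIT − £114,000)(1 − 0.23) ÷ 1,200,000 = (EBIT − £957,000)(1 − 0.23) ÷ 710,000.
Cancelling (1 − t) and cross-multiplying: 710,000·(EBIT − 114,000) = 1,200,000·(EBIT − 957,000).
EBIT × (1,200,000 − 710,000) = 957,000 × 1,200,000 − 114,000 × 710,000 = 1,067,460,000,000, so EBIT = 1,067,460,000,000 ÷ 490,000 = 2,178,489.80.

£2,178,490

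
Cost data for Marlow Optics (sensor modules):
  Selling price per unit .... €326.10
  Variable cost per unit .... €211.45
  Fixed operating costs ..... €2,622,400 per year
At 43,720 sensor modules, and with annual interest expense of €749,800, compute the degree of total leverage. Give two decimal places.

3.06

Contribution at this volume is 43,720 × €114.65 = €5,012,498.00.
EBIT = €5,012,498.00 − €2,622,400 = €2,390,098.00. Interest = €749,800.00.
DOL = €5,012,498.00 ÷ €2,390,098.00 = 2.0972; DFL = €2,390,098.00 ÷ €1,640,298.00 = 1.4571.
Combined leverage = 2.0972 × 1.4571 = 3.0558.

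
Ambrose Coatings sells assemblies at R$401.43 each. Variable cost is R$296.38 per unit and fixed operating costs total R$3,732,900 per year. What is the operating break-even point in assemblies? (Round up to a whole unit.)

35,535 assemblies

Unit CM = price − variable cost = R$401.43 − R$296.38 = R$105.05.
Units to break even: R$3,732,900 ÷ R$105.05 = 35,534.51, rounded up to 35,535.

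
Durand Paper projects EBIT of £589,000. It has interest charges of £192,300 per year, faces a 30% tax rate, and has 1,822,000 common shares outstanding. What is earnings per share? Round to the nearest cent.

Pre-tax income = £589,000 − £192,300.00 = £396,700.00.
After tax at 30%: net income = £396,700.00 × 0.70 = £277,690.00.
Per share: £277,690.00 / 1,822,000 shares = £0.15.

£0.15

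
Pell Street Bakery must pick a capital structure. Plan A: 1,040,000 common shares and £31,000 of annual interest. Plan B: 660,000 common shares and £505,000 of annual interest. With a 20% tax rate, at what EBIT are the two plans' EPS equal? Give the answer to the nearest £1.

At indifference, (EBIT − 31,000)(1 − t)/1,040,000 = (EBIT − 505,000)(1 − t)/660,000.
The (1 − t) factor cancels: (EBIT − 31,000) × 660,000 = (EBIT − 505,000) × 1,040,000.
Solving, EBIT = (505,000·1,040,000 − 31,000·660,000) / (1,040,000 − 660,000) = 504,740,000,000 / 380,000 = 1,328,263.16.

£1,328,263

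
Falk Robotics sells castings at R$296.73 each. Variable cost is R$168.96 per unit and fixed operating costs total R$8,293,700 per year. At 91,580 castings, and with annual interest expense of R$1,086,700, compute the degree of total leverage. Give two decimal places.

5.04

At 91,580 units, contribution = 91,580 × R$127.77 = R$11,701,176.60.
Subtracting fixed costs: EBIT = R$11,701,176.60 − R$8,293,700 = R$3,407,476.60. Interest = R$1,086,700.00.
DOL = R$11,701,176.60 ÷ R$3,407,476.60 = 3.4340; DFL = R$3,407,476.60 ÷ R$2,320,776.60 = 1.4682.
Combined leverage = 3.4340 × 1.4682 = 5.0418.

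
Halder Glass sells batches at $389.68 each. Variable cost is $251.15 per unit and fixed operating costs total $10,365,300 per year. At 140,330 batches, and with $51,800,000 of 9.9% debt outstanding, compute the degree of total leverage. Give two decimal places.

4.93

At 140,330 units, contribution = 140,330 × $138.53 = $19,439,914.90.
EBIT = $19,439,914.90 − $10,365,300 = $9,074,614.90. Interest = $5,128,200.00, so EBIT − I = $3,946,414.90.
Degree of total leverage = total CM / (EBIT − interest) = $19,439,914.90 / $3,946,414.90 = 4.9260.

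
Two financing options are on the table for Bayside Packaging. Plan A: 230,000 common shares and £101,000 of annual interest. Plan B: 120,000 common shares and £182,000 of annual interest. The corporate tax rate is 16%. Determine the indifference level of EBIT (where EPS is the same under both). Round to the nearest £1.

At indifference, (EBIT − 101,000)(1 − t)/230,000 = (EBIT − 182,000)(1 − t)/120,000.
Cancelling (1 − t) and cross-multiplying: 120,000·(EBIT − 101,000) = 230,000·(EBIT − 182,000).
Solving, EBIT = (182,000·230,000 − 101,000·120,000) / (230,000 − 120,000) = 29,740,000,000 / 110,000 = 270,363.64.

£270,364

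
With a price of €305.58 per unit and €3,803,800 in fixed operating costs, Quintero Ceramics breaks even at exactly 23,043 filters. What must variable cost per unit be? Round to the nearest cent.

€140.51

At break-even, FC = Q × (P − VC), so P − VC = €3,803,800 ÷ 23,043 = €165.0740.
Variable cost per unit = €305.58 − €165.0740 = €140.51.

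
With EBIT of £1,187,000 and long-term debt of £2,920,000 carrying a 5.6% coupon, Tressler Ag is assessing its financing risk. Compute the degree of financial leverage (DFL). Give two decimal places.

Annual interest charges come to £163,520.00.
Degree of financial leverage = EBIT / (EBIT − interest) = £1,187,000 / £1,023,480.00 = 1.1598.

1.16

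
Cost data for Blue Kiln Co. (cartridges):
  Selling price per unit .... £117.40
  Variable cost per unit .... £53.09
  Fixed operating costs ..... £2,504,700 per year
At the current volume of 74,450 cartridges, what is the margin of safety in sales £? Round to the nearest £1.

£4,168,019

Each unit contributes £117.40 − £53.09 = £64.31. Break-even units = £2,504,700 ÷ £64.31 = 38,947.29; break-even revenue = 38,947.29 × £117.40 = £4,572,411.44.
Current sales = 74,450 × £117.40 = £8,740,430.00.
Margin of safety = £8,740,430.00 − £4,572,411.44 = £4,168,019.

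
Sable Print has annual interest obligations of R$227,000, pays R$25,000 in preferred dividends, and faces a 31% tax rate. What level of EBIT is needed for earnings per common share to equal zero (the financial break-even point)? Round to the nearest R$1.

Grossing the preferred dividend up to pre-tax terms: R$25,000 / (1 − 0.31) = R$36,231.88.
EPS = 0 when EBIT covers interest plus the pre-tax preferred burden: R$227,000 + R$36,231.88 = R$263,231.88.

R$263,232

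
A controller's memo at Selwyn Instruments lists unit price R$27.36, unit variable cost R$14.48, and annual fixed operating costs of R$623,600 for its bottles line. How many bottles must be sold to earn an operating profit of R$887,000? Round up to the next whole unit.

117,283 bottles

Contribution margin per unit = R$27.36 − R$14.48 = R$12.88.
Need Q such that Q × R$12.88 − R$623,600 = R$887,000, i.e. Q = R$1,510,600 / R$12.88 = 117,282.61 → 117,283.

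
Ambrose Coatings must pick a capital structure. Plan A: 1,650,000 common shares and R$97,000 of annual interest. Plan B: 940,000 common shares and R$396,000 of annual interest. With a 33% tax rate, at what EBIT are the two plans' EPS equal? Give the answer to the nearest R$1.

At indifference, (EBIT − 97,000)(1 − t)/1,650,000 = (EBIT − 396,000)(1 − t)/940,000.
The (1 − t) factor cancels: (EBIT − 97,000) × 940,000 = (EBIT − 396,000) × 1,650,000.
Solving, EBIT = (396,000·1,650,000 − 97,000·940,000) / (1,650,000 − 940,000) = 562,220,000,000 / 710,000 = 791,859.15.

R$791,859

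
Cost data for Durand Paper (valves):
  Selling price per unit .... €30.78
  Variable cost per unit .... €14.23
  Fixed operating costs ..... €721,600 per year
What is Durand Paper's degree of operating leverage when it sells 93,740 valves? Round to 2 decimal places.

Total contribution margin = 93,740 × €16.55 = €1,551,397.00.
EBIT = €1,551,397.00 − €721,600 = €829,797.00.
So DOL = total CM / EBIT = €1,551,397.00 / €829,797.00 = 1.8696.

1.87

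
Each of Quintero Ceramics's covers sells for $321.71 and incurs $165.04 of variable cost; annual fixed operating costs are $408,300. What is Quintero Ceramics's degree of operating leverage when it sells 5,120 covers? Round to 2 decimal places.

2.04

At 5,120 units, contribution = 5,120 × $156.67 = $802,150.40.
EBIT = $802,150.40 − $408,300 = $393,850.40.
So DOL = total CM / EBIT = $802,150.40 / $393,850.40 = 2.0367.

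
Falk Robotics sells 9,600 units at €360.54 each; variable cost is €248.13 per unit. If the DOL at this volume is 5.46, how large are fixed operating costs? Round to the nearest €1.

€881,492

Contribution at this volume is 9,600 × €112.41 = €1,079,136.00.
DOL = contribution / EBIT, so EBIT = €1,079,136.00 / 5.46 = €197,643.96.
Fixed costs = CM − EBIT = €1,079,136.00 − €197,643.96 = €881,492.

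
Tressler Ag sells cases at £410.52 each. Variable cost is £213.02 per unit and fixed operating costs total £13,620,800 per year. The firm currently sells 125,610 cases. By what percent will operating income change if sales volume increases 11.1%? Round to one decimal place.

+24.6%

Total contribution margin = 125,610 × £197.50 = £24,807,975.00.
EBIT = £24,807,975.00 − £13,620,800 = £11,187,175.00.
Degree of operating leverage = £24,807,975.00 / £11,187,175.00 = 2.2175.
%ΔEBIT = DOL × %ΔSales = 2.2175 × +11.1% = +24.6%.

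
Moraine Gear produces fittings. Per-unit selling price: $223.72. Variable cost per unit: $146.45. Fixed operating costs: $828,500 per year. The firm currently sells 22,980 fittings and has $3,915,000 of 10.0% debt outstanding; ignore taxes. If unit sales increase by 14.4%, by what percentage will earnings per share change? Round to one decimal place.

Total contribution margin = 22,980 × $77.27 = $1,775,664.60.
Operating income = contribution − fixed costs = $1,775,664.60 − $828,500 = $947,164.60.
After interest of $391,500.00, pre-tax earnings = $555,664.60.
DCL = total CM / (EBIT − I) = $1,775,664.60 / $555,664.60 = 3.1956.
EPS therefore changes by 3.1956 × (+14.4%) = +46.0%.

+46.0%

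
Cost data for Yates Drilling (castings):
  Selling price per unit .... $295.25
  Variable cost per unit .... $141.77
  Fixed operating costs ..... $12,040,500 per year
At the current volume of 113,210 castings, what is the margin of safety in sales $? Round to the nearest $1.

$10,262,902

Contribution margin per unit = $295.25 − $141.77 = $153.48. Break-even units = $12,040,500 ÷ $153.48 = 78,449.96; break-even revenue = 78,449.96 × $295.25 = $23,162,350.96.
Current sales = 113,210 × $295.25 = $33,425,252.50.
Margin of safety = $33,425,252.50 − $23,162,350.96 = $10,262,902.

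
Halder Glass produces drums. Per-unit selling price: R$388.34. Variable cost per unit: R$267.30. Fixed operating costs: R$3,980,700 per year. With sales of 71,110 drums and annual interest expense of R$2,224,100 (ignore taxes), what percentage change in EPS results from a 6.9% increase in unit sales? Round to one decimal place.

At 71,110 units, contribution = 71,110 × R$121.04 = R$8,607,154.40.
Subtracting fixed costs: EBIT = R$8,607,154.40 − R$3,980,700 = R$4,626,454.40.
After interest of R$2,224,100.00, pre-tax earnings = R$2,402,354.40.
Degree of combined leverage = contribution ÷ (EBIT − I) = R$8,607,154.40 ÷ R$2,402,354.40 = 3.5828.
EPS therefore changes by 3.5828 × (+6.9%) = +24.7%.

+24.7%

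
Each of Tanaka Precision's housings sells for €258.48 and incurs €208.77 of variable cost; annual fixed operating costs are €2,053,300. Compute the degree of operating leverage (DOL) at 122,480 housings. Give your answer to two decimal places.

Contribution at this volume is 122,480 × €49.71 = €6,088,480.80.
Subtracting fixed costs: EBIT = €6,088,480.80 − €2,053,300 = €4,035,180.80.
Degree of operating leverage = €6,088,480.80 / €4,035,180.80 = 1.5088.

1.51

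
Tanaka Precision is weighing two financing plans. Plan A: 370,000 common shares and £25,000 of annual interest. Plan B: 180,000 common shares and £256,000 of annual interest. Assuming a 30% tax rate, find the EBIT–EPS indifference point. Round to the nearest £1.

£474,842

Set EPS_A = EPS_B: (EBIT − £25,000)(1 − 0.30) ÷ 370,000 = (EBIT − £256,000)(1 − 0.30) ÷ 180,000.
Cancelling (1 − t) and cross-multiplying: 180,000·(EBIT − 25,000) = 370,000·(EBIT − 256,000).
EBIT × (370,000 − 180,000) = 256,000 × 370,000 − 25,000 × 180,000 = 90,220,000,000, so EBIT = 90,220,000,000 ÷ 190,000 = 474,842.11.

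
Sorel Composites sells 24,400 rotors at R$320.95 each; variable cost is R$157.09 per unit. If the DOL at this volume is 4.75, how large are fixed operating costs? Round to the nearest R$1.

At 24,400 units, contribution = 24,400 × R$163.86 = R$3,998,184.00.
DOL = contribution / EBIT, so EBIT = R$3,998,184.00 / 4.75 = R$841,722.95.
And FC = contribution − EBIT = R$3,998,184.00 − R$841,722.95 = R$3,156,461.

R$3,156,461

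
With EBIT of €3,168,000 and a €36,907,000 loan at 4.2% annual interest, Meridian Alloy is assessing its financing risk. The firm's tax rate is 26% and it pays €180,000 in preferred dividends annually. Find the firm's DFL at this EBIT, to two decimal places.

Interest = €1,550,094.00.
Preferred dividends grossed up pre-tax: €180,000 / (1 − 0.26) = €243,243.24.
DFL = EBIT ÷ [EBIT − I − D_p/(1−t)] = €3,168,000 ÷ [€3,168,000 − €1,550,094.00 − €243,243.24] = €3,168,000 ÷ €1,374,662.76 = 2.3046.

2.30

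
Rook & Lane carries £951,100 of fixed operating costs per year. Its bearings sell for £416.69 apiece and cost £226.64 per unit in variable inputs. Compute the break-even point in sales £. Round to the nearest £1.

£2,085,314

CM per unit = £416.69 − £226.64 = £190.05; CM ratio = £190.05 / £416.69 = 0.4561.
Break-even revenue = fixed costs × price ÷ CM = £951,100 × £416.69 ÷ £190.05 = £2,085,314.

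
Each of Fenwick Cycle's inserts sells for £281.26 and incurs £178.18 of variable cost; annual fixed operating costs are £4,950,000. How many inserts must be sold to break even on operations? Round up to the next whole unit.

48,021 inserts

Each unit contributes £281.26 − £178.18 = £103.08.
Break-even volume = fixed costs ÷ CM per unit = £4,950,000 ÷ £103.08 = 48,020.95, so 48,021 inserts.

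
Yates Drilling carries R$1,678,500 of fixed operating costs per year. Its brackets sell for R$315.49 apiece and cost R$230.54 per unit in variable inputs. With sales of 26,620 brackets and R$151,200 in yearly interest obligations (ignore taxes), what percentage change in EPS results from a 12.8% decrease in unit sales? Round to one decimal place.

At 26,620 units, contribution = 26,620 × R$84.95 = R$2,261,369.00.
EBIT = R$2,261,369.00 − R$1,678,500 = R$582,869.00.
Interest = R$151,200.00, so EBIT − I = R$431,669.00.
Degree of combined leverage = contribution ÷ (EBIT − I) = R$2,261,369.00 ÷ R$431,669.00 = 5.2387.
EPS therefore changes by 5.2387 × (-12.8%) = -67.1%.

-67.1%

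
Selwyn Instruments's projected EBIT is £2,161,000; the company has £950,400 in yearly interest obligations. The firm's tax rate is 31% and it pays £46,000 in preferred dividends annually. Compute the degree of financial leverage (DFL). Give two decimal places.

1.89

Interest = £950,400.00.
Pre-tax preferred-dividend burden = £46,000 ÷ (1 − 0.31) = £66,666.67.
DFL = EBIT ÷ [EBIT − I − D_p/(1−t)] = £2,161,000 ÷ [£2,161,000 − £950,400.00 − £66,666.67] = £2,161,000 ÷ £1,143,933.33 = 1.8891.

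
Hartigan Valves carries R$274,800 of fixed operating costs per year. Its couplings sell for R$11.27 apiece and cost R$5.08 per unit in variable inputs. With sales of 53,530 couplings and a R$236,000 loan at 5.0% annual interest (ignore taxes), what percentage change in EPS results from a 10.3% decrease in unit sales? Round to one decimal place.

-76.3%

At 53,530 units, contribution = 53,530 × R$6.19 = R$331,350.70.
Operating income = contribution − fixed costs = R$331,350.70 − R$274,800 = R$56,550.70.
After interest of R$11,800.00, pre-tax earnings = R$44,750.70.
Degree of combined leverage = contribution ÷ (EBIT − I) = R$331,350.70 ÷ R$44,750.70 = 7.4044.
%ΔEPS = DCL × %ΔSales = 7.4044 × -10.3% = -76.3%.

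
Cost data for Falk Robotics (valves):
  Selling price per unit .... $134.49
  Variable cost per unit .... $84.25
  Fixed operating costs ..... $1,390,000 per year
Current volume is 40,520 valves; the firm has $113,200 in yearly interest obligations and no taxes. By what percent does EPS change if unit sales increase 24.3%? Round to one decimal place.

+92.9%

At 40,520 units, contribution = 40,520 × $50.24 = $2,035,724.80.
Operating income = contribution − fixed costs = $2,035,724.80 − $1,390,000 = $645,724.80.
Interest = $113,200.00, so EBIT − I = $532,524.80.
DCL = total CM / (EBIT − I) = $2,035,724.80 / $532,524.80 = 3.8228.
%ΔEPS = DCL × %ΔSales = 3.8228 × +24.3% = +92.9%.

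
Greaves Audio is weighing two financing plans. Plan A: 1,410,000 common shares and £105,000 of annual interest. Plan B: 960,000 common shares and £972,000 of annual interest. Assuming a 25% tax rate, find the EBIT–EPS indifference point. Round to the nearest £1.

Set EPS_A = EPS_B: (EBIT − £105,000)(1 − 0.25) ÷ 1,410,000 = (EBIT − £972,000)(1 − 0.25) ÷ 960,000.
The (1 − t) factor cancels: (EBIT − 105,000) × 960,000 = (EBIT − 972,000) × 1,410,000.
Solving, EBIT = (972,000·1,410,000 − 105,000·960,000) / (1,410,000 − 960,000) = 1,269,720,000,000 / 450,000 = 2,821,600.00.

£2,821,600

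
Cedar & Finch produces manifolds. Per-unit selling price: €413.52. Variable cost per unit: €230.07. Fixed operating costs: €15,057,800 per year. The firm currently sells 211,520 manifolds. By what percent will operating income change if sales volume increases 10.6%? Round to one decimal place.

+17.3%

Contribution at this volume is 211,520 × €183.45 = €38,803,344.00.
Operating income = contribution − fixed costs = €38,803,344.00 − €15,057,800 = €23,745,544.00.
Degree of operating leverage = €38,803,344.00 / €23,745,544.00 = 1.6341.
%ΔEBIT = DOL × %ΔSales = 1.6341 × +10.6% = +17.3%.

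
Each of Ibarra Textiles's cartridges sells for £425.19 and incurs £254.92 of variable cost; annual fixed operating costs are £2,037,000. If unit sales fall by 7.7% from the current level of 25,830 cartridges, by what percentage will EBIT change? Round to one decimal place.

-14.3%

Contribution at this volume is 25,830 × £170.27 = £4,398,074.10.
EBIT = £4,398,074.10 − £2,037,000 = £2,361,074.10.
So DOL = total CM / EBIT = £4,398,074.10 / £2,361,074.10 = 1.8627.
%ΔEBIT = DOL × %ΔSales = 1.8627 × -7.7% = -14.3%.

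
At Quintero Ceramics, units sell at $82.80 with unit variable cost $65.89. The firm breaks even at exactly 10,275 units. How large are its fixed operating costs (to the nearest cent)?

$173,750.25

Contribution margin per unit = $82.80 − $65.89 = $16.91.
Since BE = FC / CM, FC = 10,275 × $16.91 = $173,750.25.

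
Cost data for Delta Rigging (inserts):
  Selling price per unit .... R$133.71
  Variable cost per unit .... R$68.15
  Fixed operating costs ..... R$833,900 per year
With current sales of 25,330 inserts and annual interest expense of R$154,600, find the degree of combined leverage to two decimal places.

2.47

Contribution at this volume is 25,330 × R$65.56 = R$1,660,634.80.
Operating income = contribution − fixed costs = R$1,660,634.80 − R$833,900 = R$826,734.80. Interest = R$154,600.00.
DOL = R$1,660,634.80 ÷ R$826,734.80 = 2.0087; DFL = R$826,734.80 ÷ R$672,134.80 = 1.2300.
DCL = DOL × DFL = 2.0087 × 1.2300 = 2.4707.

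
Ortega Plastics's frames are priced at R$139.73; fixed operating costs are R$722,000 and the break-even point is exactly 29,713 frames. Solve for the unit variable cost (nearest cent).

R$115.43

At break-even, FC = Q × (P − VC), so P − VC = R$722,000 ÷ 29,713 = R$24.2991.
Hence VC = price − CM = R$139.73 − R$24.2991 = R$115.43.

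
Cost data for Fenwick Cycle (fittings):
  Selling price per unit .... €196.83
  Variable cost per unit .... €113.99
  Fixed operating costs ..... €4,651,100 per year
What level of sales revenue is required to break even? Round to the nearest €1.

€11,051,135

CM per unit = €196.83 − €113.99 = €82.84; CM ratio = €82.84 / €196.83 = 0.4209.
Break-even revenue = fixed costs × price ÷ CM = €4,651,100 × €196.83 ÷ €82.84 = €11,051,135.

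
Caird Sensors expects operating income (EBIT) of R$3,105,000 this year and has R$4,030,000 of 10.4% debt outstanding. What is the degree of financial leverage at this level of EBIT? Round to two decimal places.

1.16

Annual interest charges come to R$419,120.00.
DFL = EBIT ÷ (EBIT − I) = R$3,105,000 ÷ (R$3,105,000 − R$419,120.00) = R$3,105,000 ÷ R$2,685,880.00 = 1.1560.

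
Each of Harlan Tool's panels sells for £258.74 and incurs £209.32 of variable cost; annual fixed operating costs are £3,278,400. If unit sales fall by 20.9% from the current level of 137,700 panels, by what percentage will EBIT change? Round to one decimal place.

-40.3%

Contribution at this volume is 137,700 × £49.42 = £6,805,134.00.
Operating income = contribution − fixed costs = £6,805,134.00 − £3,278,400 = £3,526,734.00.
So DOL = total CM / EBIT = £6,805,134.00 / £3,526,734.00 = 1.9296.
So EBIT moves 1.9296 × (-20.9%) = -40.3%.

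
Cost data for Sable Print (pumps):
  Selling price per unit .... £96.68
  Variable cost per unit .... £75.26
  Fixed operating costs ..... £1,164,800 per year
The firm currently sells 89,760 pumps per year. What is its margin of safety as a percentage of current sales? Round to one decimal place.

39.4%

Each unit contributes £96.68 − £75.26 = £21.42. Break-even units = £1,164,800 ÷ £21.42 = 54,379.08; break-even revenue = 54,379.08 × £96.68 = £5,257,369.93.
Actual sales revenue = 89,760 × £96.68 = £8,677,996.80.
Margin of safety = (£8,677,996.80 − £5,257,369.93) ÷ £8,677,996.80 = 39.4%.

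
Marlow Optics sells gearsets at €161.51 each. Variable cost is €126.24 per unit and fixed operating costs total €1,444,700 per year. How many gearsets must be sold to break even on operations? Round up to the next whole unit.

Each unit contributes €161.51 − €126.24 = €35.27.
Break-even Q = €1,444,700 / €35.27 = 40,961.16 → 40,962 gearsets.

40,962 gearsets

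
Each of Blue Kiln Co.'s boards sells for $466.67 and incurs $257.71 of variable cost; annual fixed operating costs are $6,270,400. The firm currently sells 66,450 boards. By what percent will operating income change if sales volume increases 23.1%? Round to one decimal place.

At 66,450 units, contribution = 66,450 × $208.96 = $13,885,392.00.
Operating income = contribution − fixed costs = $13,885,392.00 − $6,270,400 = $7,614,992.00.
DOL = contribution ÷ EBIT = $13,885,392.00 ÷ $7,614,992.00 = 1.8234.
So EBIT moves 1.8234 × (+23.1%) = +42.1%.

+42.1%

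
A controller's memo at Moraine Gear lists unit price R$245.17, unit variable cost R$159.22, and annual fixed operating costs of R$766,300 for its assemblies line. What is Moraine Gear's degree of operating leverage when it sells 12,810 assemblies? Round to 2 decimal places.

3.29

Contribution at this volume is 12,810 × R$85.95 = R$1,101,019.50.
EBIT = R$1,101,019.50 − R$766,300 = R$334,719.50.
Degree of operating leverage = R$1,101,019.50 / R$334,719.50 = 3.2894.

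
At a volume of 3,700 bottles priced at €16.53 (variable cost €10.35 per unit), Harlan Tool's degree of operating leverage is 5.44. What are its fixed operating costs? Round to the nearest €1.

Contribution at this volume is 3,700 × €6.18 = €22,866.00.
DOL = contribution / EBIT, so EBIT = €22,866.00 / 5.44 = €4,203.31.
And FC = contribution − EBIT = €22,866.00 − €4,203.31 = €18,663.

€18,663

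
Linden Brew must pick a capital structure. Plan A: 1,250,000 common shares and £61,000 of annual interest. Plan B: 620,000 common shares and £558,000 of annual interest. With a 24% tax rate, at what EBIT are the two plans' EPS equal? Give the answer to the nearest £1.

At indifference, (EBIT − 61,000)(1 − t)/1,250,000 = (EBIT − 558,000)(1 − t)/620,000.
The (1 − t) factor cancels: (EBIT − 61,000) × 620,000 = (EBIT − 558,000) × 1,250,000.
Solving, EBIT = (558,000·1,250,000 − 61,000·620,000) / (1,250,000 − 620,000) = 659,680,000,000 / 630,000 = 1,047,111.11.

£1,047,111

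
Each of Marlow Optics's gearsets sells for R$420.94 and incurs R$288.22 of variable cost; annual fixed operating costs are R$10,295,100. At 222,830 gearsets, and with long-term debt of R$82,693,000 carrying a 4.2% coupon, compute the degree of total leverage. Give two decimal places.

1.87

Total contribution margin = 222,830 × R$132.72 = R$29,573,997.60.
EBIT = R$29,573,997.60 − R$10,295,100 = R$19,278,897.60. Interest = R$3,473,106.00, so EBIT − I = R$15,805,791.60.
Degree of total leverage = total CM / (EBIT − interest) = R$29,573,997.60 / R$15,805,791.60 = 1.8711.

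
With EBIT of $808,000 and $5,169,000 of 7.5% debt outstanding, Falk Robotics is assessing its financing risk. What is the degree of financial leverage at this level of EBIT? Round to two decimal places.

Interest = $387,675.00.
Degree of financial leverage = EBIT / (EBIT − interest) = $808,000 / $420,325.00 = 1.9223.

1.92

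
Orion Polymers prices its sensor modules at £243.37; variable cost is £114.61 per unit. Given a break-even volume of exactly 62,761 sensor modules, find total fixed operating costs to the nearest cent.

£8,081,106.36

Unit CM = price − variable cost = £243.37 − £114.61 = £128.76.
Fixed costs = break-even units × CM = 62,761 × £128.76 = £8,081,106.36.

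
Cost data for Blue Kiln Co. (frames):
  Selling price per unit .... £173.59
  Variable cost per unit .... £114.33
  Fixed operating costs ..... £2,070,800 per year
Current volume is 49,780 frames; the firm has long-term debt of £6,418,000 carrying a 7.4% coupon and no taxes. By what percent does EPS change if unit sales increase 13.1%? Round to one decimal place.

+95.6%

Contribution at this volume is 49,780 × £59.26 = £2,949,962.80.
Subtracting fixed costs: EBIT = £2,949,962.80 − £2,070,800 = £879,162.80.
After interest of £474,932.00, pre-tax earnings = £404,230.80.
Degree of combined leverage = contribution ÷ (EBIT − I) = £2,949,962.80 ÷ £404,230.80 = 7.2977.
%ΔEPS = DCL × %ΔSales = 7.2977 × +13.1% = +95.6%.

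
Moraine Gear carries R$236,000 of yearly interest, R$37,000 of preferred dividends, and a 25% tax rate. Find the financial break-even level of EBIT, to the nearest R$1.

R$285,333

Grossing the preferred dividend up to pre-tax terms: R$37,000 / (1 − 0.25) = R$49,333.33.
EPS = 0 when EBIT covers interest plus the pre-tax preferred burden: R$236,000 + R$49,333.33 = R$285,333.33.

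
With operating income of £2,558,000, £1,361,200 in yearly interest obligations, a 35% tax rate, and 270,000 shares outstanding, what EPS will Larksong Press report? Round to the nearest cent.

Pre-tax income = £2,558,000 − £1,361,200.00 = £1,196,800.00.
Net income = £1,196,800.00 × (1 − 0.35) = £777,920.00.
Per share: £777,920.00 / 270,000 shares = £2.88.

£2.88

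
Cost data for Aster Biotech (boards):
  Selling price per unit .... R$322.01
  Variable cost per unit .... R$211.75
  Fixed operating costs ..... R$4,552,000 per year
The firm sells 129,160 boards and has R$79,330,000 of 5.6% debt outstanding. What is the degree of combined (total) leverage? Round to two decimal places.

2.71

At 129,160 units, contribution = 129,160 × R$110.26 = R$14,241,181.60.
Operating income = contribution − fixed costs = R$14,241,181.60 − R$4,552,000 = R$9,689,181.60. Interest = R$4,442,480.00.
DOL = R$14,241,181.60 ÷ R$9,689,181.60 = 1.4698; DFL = R$9,689,181.60 ÷ R$5,246,701.60 = 1.8467.
Combined leverage = 1.4698 × 1.8467 = 2.7143.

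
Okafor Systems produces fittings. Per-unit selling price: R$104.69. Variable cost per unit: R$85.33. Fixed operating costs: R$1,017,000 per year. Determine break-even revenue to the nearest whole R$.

CM per unit = R$104.69 − R$85.33 = R$19.36; CM ratio = R$19.36 / R$104.69 = 0.1849.
Break-even sales = FC ÷ CM ratio = R$1,017,000 × R$104.69 / R$19.36 = R$5,499,470.

R$5,499,470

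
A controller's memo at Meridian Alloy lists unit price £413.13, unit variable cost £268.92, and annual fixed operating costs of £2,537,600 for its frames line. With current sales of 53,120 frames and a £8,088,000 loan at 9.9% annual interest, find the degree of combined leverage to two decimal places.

1.77

At 53,120 units, contribution = 53,120 × £144.21 = £7,660,435.20.
Subtracting fixed costs: EBIT = £7,660,435.20 − £2,537,600 = £5,122,835.20. Interest = £800,712.00.
DOL = £7,660,435.20 ÷ £5,122,835.20 = 1.4954; DFL = £5,122,835.20 ÷ £4,322,123.20 = 1.1853.
Combined leverage = 1.4954 × 1.1853 = 1.7725.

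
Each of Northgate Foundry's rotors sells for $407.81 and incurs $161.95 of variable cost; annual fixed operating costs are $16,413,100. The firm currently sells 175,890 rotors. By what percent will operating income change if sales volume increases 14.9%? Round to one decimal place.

+24.0%

Total contribution margin = 175,890 × $245.86 = $43,244,315.40.
Operating income = contribution − fixed costs = $43,244,315.40 − $16,413,100 = $26,831,215.40.
DOL = contribution ÷ EBIT = $43,244,315.40 ÷ $26,831,215.40 = 1.6117.
%ΔEBIT = DOL × %ΔSales = 1.6117 × +14.9% = +24.0%.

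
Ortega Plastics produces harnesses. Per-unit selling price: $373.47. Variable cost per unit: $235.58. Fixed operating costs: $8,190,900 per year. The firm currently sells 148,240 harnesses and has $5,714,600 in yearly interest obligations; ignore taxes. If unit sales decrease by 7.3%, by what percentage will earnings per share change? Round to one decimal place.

Contribution at this volume is 148,240 × $137.89 = $20,440,813.60.
Subtracting fixed costs: EBIT = $20,440,813.60 − $8,190,900 = $12,249,913.60.
Interest = $5,714,600.00, so EBIT − I = $6,535,313.60.
DCL = total CM / (EBIT − I) = $20,440,813.60 / $6,535,313.60 = 3.1277.
%ΔEPS = DCL × %ΔSales = 3.1277 × -7.3% = -22.8%.

-22.8%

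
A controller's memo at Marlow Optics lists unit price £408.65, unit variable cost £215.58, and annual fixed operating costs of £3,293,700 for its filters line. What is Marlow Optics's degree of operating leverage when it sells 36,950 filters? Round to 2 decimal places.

At 36,950 units, contribution = 36,950 × £193.07 = £7,133,936.50.
EBIT = £7,133,936.50 − £3,293,700 = £3,840,236.50.
DOL = contribution ÷ EBIT = £7,133,936.50 ÷ £3,840,236.50 = 1.8577.

1.86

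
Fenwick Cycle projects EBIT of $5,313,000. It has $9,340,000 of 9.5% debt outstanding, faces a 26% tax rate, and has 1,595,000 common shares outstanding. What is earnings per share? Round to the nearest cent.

Interest = $887,300.00, so EBT = $5,313,000 − $887,300.00 = $4,425,700.00.
After tax at 26%: net income = $4,425,700.00 × 0.74 = $3,275,018.00.
Per share: $3,275,018.00 / 1,595,000 shares = $2.05.

$2.05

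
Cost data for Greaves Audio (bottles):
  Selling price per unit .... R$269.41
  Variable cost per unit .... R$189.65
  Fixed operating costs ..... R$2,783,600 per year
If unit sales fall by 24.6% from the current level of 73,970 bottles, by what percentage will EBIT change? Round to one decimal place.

-46.6%

Total contribution margin = 73,970 × R$79.76 = R$5,899,847.20.
Subtracting fixed costs: EBIT = R$5,899,847.20 − R$2,783,600 = R$3,116,247.20.
Degree of operating leverage = R$5,899,847.20 / R$3,116,247.20 = 1.8933.
Operating income changes by 1.8933 × -24.6% = -46.6%.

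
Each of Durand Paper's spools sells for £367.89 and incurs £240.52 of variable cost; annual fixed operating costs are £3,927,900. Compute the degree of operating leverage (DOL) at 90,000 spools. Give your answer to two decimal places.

1.52

At 90,000 units, contribution = 90,000 × £127.37 = £11,463,300.00.
Subtracting fixed costs: EBIT = £11,463,300.00 − £3,927,900 = £7,535,400.00.
Degree of operating leverage = £11,463,300.00 / £7,535,400.00 = 1.5213.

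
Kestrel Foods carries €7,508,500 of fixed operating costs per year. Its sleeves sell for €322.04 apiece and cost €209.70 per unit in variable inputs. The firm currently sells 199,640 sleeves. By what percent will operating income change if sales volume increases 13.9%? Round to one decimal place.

+20.9%

Contribution at this volume is 199,640 × €112.34 = €22,427,557.60.
Operating income = contribution − fixed costs = €22,427,557.60 − €7,508,500 = €14,919,057.60.
DOL = contribution ÷ EBIT = €22,427,557.60 ÷ €14,919,057.60 = 1.5033.
%ΔEBIT = DOL × %ΔSales = 1.5033 × +13.9% = +20.9%.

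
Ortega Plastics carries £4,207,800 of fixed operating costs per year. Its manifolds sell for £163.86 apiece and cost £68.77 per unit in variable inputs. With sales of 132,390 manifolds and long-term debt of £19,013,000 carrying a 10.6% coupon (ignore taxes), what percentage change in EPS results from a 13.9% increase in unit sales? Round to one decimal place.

Total contribution margin = 132,390 × £95.09 = £12,588,965.10.
Subtracting fixed costs: EBIT = £12,588,965.10 − £4,207,800 = £8,381,165.10.
Interest = £2,015,378.00, so EBIT − I = £6,365,787.10.
Degree of combined leverage = contribution ÷ (EBIT − I) = £12,588,965.10 ÷ £6,365,787.10 = 1.9776.
%ΔEPS = DCL × %ΔSales = 1.9776 × +13.9% = +27.5%.

+27.5%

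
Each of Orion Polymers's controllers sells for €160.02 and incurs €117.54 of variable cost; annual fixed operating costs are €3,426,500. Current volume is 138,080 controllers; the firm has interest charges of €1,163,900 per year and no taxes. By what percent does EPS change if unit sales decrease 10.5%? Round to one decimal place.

Contribution at this volume is 138,080 × €42.48 = €5,865,638.40.
Subtracting fixed costs: EBIT = €5,865,638.40 − €3,426,500 = €2,439,138.40.
Interest = €1,163,900.00, so EBIT − I = €1,275,238.40.
Degree of combined leverage = contribution ÷ (EBIT − I) = €5,865,638.40 ÷ €1,275,238.40 = 4.5996.
EPS therefore changes by 4.5996 × (-10.5%) = -48.3%.

-48.3%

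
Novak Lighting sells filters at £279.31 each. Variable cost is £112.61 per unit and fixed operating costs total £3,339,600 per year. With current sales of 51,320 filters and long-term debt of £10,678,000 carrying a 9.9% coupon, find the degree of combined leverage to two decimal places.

2.06

Contribution at this volume is 51,320 × £166.70 = £8,555,044.00.
Subtracting fixed costs: EBIT = £8,555,044.00 − £3,339,600 = £5,215,444.00. Interest = £1,057,122.00.
DOL = £8,555,044.00 ÷ £5,215,444.00 = 1.6403; DFL = £5,215,444.00 ÷ £4,158,322.00 = 1.2542.
DCL = DOL × DFL = 1.6403 × 1.2542 = 2.0573.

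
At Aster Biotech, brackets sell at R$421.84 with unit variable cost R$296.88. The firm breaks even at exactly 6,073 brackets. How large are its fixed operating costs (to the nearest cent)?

Each unit contributes R$421.84 − R$296.88 = R$124.96.
Fixed costs = break-even units × CM = 6,073 × R$124.96 = R$758,882.08.

R$758,882.08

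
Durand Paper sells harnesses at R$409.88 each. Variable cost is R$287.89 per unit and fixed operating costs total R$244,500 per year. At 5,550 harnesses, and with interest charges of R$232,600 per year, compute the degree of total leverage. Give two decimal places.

Contribution at this volume is 5,550 × R$121.99 = R$677,044.50.
Operating income = contribution − fixed costs = R$677,044.50 − R$244,500 = R$432,544.50. Interest = R$232,600.00.
DOL = R$677,044.50 ÷ R$432,544.50 = 1.5653; DFL = R$432,544.50 ÷ R$199,944.50 = 2.1633.
DCL = DOL × DFL = 1.5653 × 2.1633 = 3.3862.

3.39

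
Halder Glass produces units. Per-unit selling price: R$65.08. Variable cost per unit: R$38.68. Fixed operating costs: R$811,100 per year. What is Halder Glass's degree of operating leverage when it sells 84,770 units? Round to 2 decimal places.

1.57

Contribution at this volume is 84,770 × R$26.40 = R$2,237,928.00.
Operating income = contribution − fixed costs = R$2,237,928.00 − R$811,100 = R$1,426,828.00.
DOL = contribution ÷ EBIT = R$2,237,928.00 ÷ R$1,426,828.00 = 1.5685.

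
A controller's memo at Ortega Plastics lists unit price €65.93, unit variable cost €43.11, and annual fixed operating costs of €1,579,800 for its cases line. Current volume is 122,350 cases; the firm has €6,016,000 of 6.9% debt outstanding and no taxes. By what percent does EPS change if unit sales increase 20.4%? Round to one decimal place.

+71.5%

Contribution at this volume is 122,350 × €22.82 = €2,792,027.00.
Subtracting fixed costs: EBIT = €2,792,027.00 − €1,579,800 = €1,212,227.00.
Interest = €415,104.00, so EBIT − I = €797,123.00.
Degree of combined leverage = contribution ÷ (EBIT − I) = €2,792,027.00 ÷ €797,123.00 = 3.5026.
%ΔEPS = DCL × %ΔSales = 3.5026 × +20.4% = +71.5%.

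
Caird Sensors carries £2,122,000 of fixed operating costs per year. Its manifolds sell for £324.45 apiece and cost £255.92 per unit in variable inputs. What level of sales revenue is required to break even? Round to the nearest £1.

£10,046,445

CM per unit = £324.45 − £255.92 = £68.53; CM ratio = £68.53 / £324.45 = 0.2112.
Break-even sales = FC ÷ CM ratio = £2,122,000 × £324.45 / £68.53 = £10,046,445.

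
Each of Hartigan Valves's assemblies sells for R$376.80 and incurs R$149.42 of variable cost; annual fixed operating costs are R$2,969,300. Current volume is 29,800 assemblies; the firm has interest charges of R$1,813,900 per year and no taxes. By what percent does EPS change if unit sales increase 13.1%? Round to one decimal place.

At 29,800 units, contribution = 29,800 × R$227.38 = R$6,775,924.00.
Operating income = contribution − fixed costs = R$6,775,924.00 − R$2,969,300 = R$3,806,624.00.
Interest = R$1,813,900.00, so EBIT − I = R$1,992,724.00.
Degree of combined leverage = contribution ÷ (EBIT − I) = R$6,775,924.00 ÷ R$1,992,724.00 = 3.4003.
EPS therefore changes by 3.4003 × (+13.1%) = +44.5%.

+44.5%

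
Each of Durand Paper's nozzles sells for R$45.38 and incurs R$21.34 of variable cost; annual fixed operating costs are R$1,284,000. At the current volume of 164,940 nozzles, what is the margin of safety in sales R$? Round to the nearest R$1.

Unit CM = price − variable cost = R$45.38 − R$21.34 = R$24.04. Break-even units = R$1,284,000 ÷ R$24.04 = 53,410.98; break-even revenue = 53,410.98 × R$45.38 = R$2,423,790.35.
Actual sales revenue = 164,940 × R$45.38 = R$7,484,977.20.
Margin of safety = R$7,484,977.20 − R$2,423,790.35 = R$5,061,187.

R$5,061,187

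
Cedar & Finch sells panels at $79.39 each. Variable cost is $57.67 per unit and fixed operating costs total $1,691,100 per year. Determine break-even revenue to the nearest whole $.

CM per unit = $79.39 − $57.67 = $21.72; CM ratio = $21.72 / $79.39 = 0.2736.
Break-even sales = FC ÷ CM ratio = $1,691,100 × $79.39 / $21.72 = $6,181,235.

$6,181,235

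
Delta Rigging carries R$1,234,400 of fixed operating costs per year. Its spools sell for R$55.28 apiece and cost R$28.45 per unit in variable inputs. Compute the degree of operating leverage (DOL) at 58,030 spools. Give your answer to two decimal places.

Total contribution margin = 58,030 × R$26.83 = R$1,556,944.90.
EBIT = R$1,556,944.90 − R$1,234,400 = R$322,544.90.
Degree of operating leverage = R$1,556,944.90 / R$322,544.90 = 4.8271.

4.83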